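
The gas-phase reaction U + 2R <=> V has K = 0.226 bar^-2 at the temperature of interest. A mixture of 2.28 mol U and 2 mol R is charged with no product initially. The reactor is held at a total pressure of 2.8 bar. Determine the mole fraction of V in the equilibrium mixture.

y_V = 0.114

Take 2 mol R as basis and let X be its fractional conversion, so ξ = X.
At extent ξ: n_U = 2.28 − X; n_R = 2 − 2X; n_V = X.
Summing: n_T = 4.28 − 2X.
With p_i = (n_i/n_T)P, K = p_V / (p_U p_R^2).
Equating to 0.226 bar^-2 and solving on 0 < X < 1: X = 0.398.
Then n_V = 0.398, n_T = 3.48, so y_V = 0.114.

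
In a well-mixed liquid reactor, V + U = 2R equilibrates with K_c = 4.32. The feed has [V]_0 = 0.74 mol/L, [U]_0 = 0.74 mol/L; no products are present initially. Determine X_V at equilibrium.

Let X = conversion of V; extent ξ = 0.74·X mol/L.
Concentrations: [V] = 0.74 − 0.74X; [U] = 0.74 − 0.74X; [R] = 1.48X.
K_c = [R]^2 / ([V] [U]).
Setting equal to 4.32 and solving for X on (0,1) gives X = 0.510.

X = 0.510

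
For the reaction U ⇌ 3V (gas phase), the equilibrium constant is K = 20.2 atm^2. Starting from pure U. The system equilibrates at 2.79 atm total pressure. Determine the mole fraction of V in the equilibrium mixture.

Let X = conversion of U (basis 1 mol U); extent of reaction ξ = X.
Moles: n_U = 1 − X; n_V = 3X.
n_T = Σnᵢ = 1 + 2X.
y_i = n_i/n_T, p_i = y_i·P. K = p_V^3 / (p_U).
Substituting and setting equal to 20.2 atm^2 gives a polynomial in X; the root in (0,1) is X = 0.574.
Then n_V = 1.72, n_T = 2.15, so y_V = 0.802.

y_V = 0.802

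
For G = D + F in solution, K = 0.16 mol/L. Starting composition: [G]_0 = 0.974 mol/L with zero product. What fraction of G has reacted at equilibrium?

X = 0.331

Let X = conversion of G; extent ξ = 0.974·X mol/L.
Concentrations: [G] = 0.974 − 0.974X; [D] = 0.974X; [F] = 0.974X.
K = [D] [F] / ([G]).
Solving K = 0.16 for X ∈ (0,1): X = 0.331.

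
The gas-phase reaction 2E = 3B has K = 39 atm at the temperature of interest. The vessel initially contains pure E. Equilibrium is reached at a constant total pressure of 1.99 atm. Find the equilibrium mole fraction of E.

y_E = 0.171

Take 1 mol E as basis and let X be its fractional conversion, so ξ = 0.5X.
Mole table: n_E = 1 − X; n_B = 1.5X.
n_T = Σnᵢ = 1 + 0.5X.
With p_i = (n_i/n_T)P, K = p_B^3 / (p_E^2).
Setting this equal to 39 atm and taking the physical root (0 < X < 1) gives X = 0.764.
Then n_E = 0.236, n_T = 1.38, so y_E = 0.171.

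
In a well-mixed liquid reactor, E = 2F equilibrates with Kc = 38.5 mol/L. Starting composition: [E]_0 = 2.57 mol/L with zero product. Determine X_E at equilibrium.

X = 0.820

Let X = conversion of E; extent ξ = 2.57·X mol/L.
Concentrations: [E] = 2.57 − 2.57X; [F] = 5.14X.
Kc = [F]^2 / ([E]).
Setting equal to 38.5 and solving for X on (0,1) gives X = 0.820.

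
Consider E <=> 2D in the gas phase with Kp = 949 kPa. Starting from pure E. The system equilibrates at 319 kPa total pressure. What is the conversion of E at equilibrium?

Take 1 mol E as basis and let X be its fractional conversion, so ξ = X.
Moles: n_E = 1 − X; n_D = 2X.
Summing: n_T = 1 + X.
y_i = n_i/n_T, p_i = y_i·P. Kp = p_D^2 / (p_E).
Substituting and setting equal to 949 kPa gives a polynomial in X; the root in (0,1) is X = 0.653.

X = 0.653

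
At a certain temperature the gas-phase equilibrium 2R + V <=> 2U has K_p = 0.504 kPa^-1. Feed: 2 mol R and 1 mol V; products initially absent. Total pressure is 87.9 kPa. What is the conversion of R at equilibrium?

X = 0.705

Take 2 mol R as basis and let X be its fractional conversion, so ξ = X.
At extent ξ: n_R = 2 − 2X; n_V = 1 − X; n_U = 2X.
Total moles n_T = 3 − X.
Mole fractions y_i = n_i/n_T; K_p = p_U^2 / (p_R^2 p_V) with p_i = y_i·P.
Substituting and setting equal to 0.504 kPa^-1 gives a polynomial in X; the root in (0,1) is X = 0.705.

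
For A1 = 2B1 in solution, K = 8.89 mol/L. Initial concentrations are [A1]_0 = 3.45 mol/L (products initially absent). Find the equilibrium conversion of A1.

Let X = conversion of A1; extent ξ = 3.45·X mol/L.
Concentrations: [A1] = 3.45 − 3.45X; [B1] = 6.9X.
K = [B1]^2 / ([A1]).
Solving K = 8.89 for X ∈ (0,1): X = 0.543.

X = 0.543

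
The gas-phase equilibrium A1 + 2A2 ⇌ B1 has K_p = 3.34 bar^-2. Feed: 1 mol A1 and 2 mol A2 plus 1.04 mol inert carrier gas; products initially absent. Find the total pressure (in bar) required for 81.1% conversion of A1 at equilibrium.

P = 7.25 bar

Let X = conversion of A1 (basis 1 mol A1); extent of reaction ξ = X.
At extent ξ: n_A1 = 1 − X; n_A2 = 2 − 2X; n_B1 = X; n_I = 1.04 (inert).
Total moles n_T = 4.04 − 2X.
K_p = p_B1 / (p_A1 p_A2^2) with p_i = (n_i/n_T)·P.
At X = 0.811: the mole-fraction product g(X) = Π y_i^ν_i = 175.6. Since K_p = g(X)·P^{-2}, P = (g/K_p)^(1/2) = (175.6/3.34)^(1/2) = 7.25 bar.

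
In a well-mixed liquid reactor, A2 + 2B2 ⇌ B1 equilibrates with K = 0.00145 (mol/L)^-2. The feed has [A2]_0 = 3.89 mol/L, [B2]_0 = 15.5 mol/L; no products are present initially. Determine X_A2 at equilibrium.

Let X = conversion of A2; extent ξ = 3.89·X mol/L.
Concentrations: [A2] = 3.89 − 3.89X; [B2] = 15.5 − 7.78X; [B1] = 3.89X.
K = [B1] / ([A2] [B2]^2).
Solving K = 0.00145 for X ∈ (0,1): X = 0.217.

X = 0.217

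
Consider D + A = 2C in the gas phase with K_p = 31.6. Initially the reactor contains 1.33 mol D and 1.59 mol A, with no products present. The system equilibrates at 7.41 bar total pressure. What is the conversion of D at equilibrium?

X = 0.798

Take 1.33 mol D as basis and let X be its fractional conversion, so ξ = 1.33X.
Moles: n_D = 1.33 − 1.33X; n_A = 1.59 − 1.33X; n_C = 2.66X.
n_T stays at 2.92 (no change in mole number).
With p_i = (n_i/n_T)P, K_p = p_C^2 / (p_D p_A).
Equating to 31.6 and solving on 0 < X < 1: X = 0.798.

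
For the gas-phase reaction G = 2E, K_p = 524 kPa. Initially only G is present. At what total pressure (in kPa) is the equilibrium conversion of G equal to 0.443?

Let X = conversion of G (basis 1 mol G); extent of reaction ξ = X.
At extent ξ: n_G = 1 − X; n_E = 2X.
Summing: n_T = 1 + X.
K_p = p_E^2 / (p_G) with p_i = (n_i/n_T)·P.
At X = 0.443: the mole-fraction product g(X) = Π y_i^ν_i = 0.9767. Since K_p = g(X)·P^{1}, P = (K_p/g)^(1/1) = (524/0.9767)^(1/1) = 537 kPa.

P = 537 kPa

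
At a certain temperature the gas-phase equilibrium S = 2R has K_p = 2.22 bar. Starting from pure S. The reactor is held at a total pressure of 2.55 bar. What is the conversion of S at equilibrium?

Take 1 mol S as basis and let X be its fractional conversion, so ξ = X.
Moles: n_S = 1 − X; n_R = 2X.
Total moles n_T = 1 + X.
Mole fractions y_i = n_i/n_T; K_p = p_R^2 / (p_S) with p_i = y_i·P.
This yields a degree-2 equation in X; solving on (0,1), X = 0.423.

X = 0.423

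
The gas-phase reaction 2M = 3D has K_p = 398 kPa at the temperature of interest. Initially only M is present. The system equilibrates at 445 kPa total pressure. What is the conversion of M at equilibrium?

X = 0.458

Take 1 mol M as basis and let X be its fractional conversion, so ξ = 0.5X.
Moles: n_M = 1 − X; n_D = 1.5X.
n_T = Σnᵢ = 1 + 0.5X.
y_i = n_i/n_T, p_i = y_i·P. K_p = p_D^3 / (p_M^2).
Equating to 398 kPa and solving on 0 < X < 1: X = 0.458.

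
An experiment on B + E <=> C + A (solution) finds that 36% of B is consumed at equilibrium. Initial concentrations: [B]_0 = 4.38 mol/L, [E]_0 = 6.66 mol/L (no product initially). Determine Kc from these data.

Let X = conversion of B.
Concentrations: [B] = 4.38 − 4.38X; [E] = 6.66 − 4.38X; [C] = 4.38X; [A] = 4.38X.
At X = 0.36: [B] = 2.8, [E] = 5.08, [C] = 1.58, [A] = 1.58.
Kc = [C] [A] / ([B] [E]) = 0.174.

Kc = 0.174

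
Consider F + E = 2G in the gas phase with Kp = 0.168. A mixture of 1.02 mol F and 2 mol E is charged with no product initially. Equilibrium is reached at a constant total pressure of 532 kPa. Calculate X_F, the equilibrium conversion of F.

Basis: 1.02 mol F initially; let X = conversion of F. Extent ξ = 1.02X.
Species balance: n_F = 1.02 − 1.02X; n_E = 2 − 1.02X; n_G = 2.04X.
Since Δν = 0, n_T = 3.02 throughout.
y_i = n_i/n_T, p_i = y_i·P. Kp = p_G^2 / (p_F p_E).
This yields a degree-2 equation in X; solving on (0,1), X = 0.235.

X = 0.235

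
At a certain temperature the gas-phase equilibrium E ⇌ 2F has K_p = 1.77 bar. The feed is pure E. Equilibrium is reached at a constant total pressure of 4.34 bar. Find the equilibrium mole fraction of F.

Basis: 1 mol E initially; let X = conversion of E. Extent ξ = X.
At extent ξ: n_E = 1 − X; n_F = 2X.
Total moles n_T = 1 + X.
Mole fractions y_i = n_i/n_T; K_p = p_F^2 / (p_E) with p_i = y_i·P.
Substituting and setting equal to 1.77 bar gives a polynomial in X; the root in (0,1) is X = 0.304.
Then n_F = 0.608, n_T = 1.3, so y_F = 0.466.

y_F = 0.466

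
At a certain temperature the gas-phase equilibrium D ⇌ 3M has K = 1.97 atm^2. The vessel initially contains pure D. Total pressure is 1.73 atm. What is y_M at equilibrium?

Basis: 1 mol D initially; let X = conversion of D. Extent ξ = X.
Species balance: n_D = 1 − X; n_M = 3X.
Total moles n_T = 1 + 2X.
Mole fractions y_i = n_i/n_T; K = p_M^3 / (p_D) with p_i = y_i·P.
Equating to 1.97 atm^2 and solving on 0 < X < 1: X = 0.359.
Then n_M = 1.08, n_T = 1.72, so y_M = 0.626.

y_M = 0.626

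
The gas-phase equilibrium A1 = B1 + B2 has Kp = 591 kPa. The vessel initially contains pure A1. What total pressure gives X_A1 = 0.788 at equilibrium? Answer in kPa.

Basis: 1 mol A1 initially; let X = conversion of A1. Extent ξ = X.
Mole table: n_A1 = 1 − X; n_B1 = X; n_B2 = X.
n_T = Σnᵢ = 1 + X.
Kp = p_B1 p_B2 / (p_A1) with p_i = (n_i/n_T)·P.
At X = 0.788: the mole-fraction product g(X) = Π y_i^ν_i = 1.638. Since Kp = g(X)·P^{1}, P = (Kp/g)^(1/1) = (591/1.638)^(1/1) = 361 kPa.

P = 361 kPa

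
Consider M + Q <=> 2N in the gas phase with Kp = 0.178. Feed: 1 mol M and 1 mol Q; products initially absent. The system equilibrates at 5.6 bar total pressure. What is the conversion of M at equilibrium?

X = 0.174

Basis: 1 mol M initially; let X = conversion of M. Extent ξ = X.
Species balance: n_M = 1 − X; n_Q = 1 − X; n_N = 2X.
Since Δν = 0, n_T = 2 throughout.
Mole fractions y_i = n_i/n_T; Kp = p_N^2 / (p_M p_Q) with p_i = y_i·P.
Substituting and setting equal to 0.178 gives a polynomial in X; the root in (0,1) is X = 0.174.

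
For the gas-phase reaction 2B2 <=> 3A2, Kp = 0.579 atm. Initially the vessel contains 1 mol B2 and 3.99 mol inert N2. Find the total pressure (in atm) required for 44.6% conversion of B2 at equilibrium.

Take 1 mol B2 as basis and let X be its fractional conversion, so ξ = 0.5X.
At extent ξ: n_B2 = 1 − X; n_A2 = 1.5X; n_I = 3.99 (inert).
Summing: n_T = 4.99 + 0.5X.
Kp = p_A2^3 / (p_B2^2) with p_i = (n_i/n_T)·P.
At X = 0.446: the mole-fraction product g(X) = Π y_i^ν_i = 0.1871. Since Kp = g(X)·P^{1}, P = (Kp/g)^(1/1) = (0.579/0.1871)^(1/1) = 3.09 atm.

P = 3.09 atm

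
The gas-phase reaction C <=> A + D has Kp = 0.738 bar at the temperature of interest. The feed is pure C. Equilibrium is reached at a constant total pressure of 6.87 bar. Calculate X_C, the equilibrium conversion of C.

X = 0.311

Take 1 mol C as basis and let X be its fractional conversion, so ξ = X.
Moles: n_C = 1 − X; n_A = X; n_D = X.
n_T = Σnᵢ = 1 + X.
Mole fractions y_i = n_i/n_T; Kp = p_A p_D / (p_C) with p_i = y_i·P.
Substituting and setting equal to 0.738 bar gives a polynomial in X; the root in (0,1) is X = 0.311.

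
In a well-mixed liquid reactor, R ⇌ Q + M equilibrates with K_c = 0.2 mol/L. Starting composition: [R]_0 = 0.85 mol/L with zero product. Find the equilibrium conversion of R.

Let X = conversion of R; extent ξ = 0.85·X mol/L.
Concentrations: [R] = 0.85 − 0.85X; [Q] = 0.85X; [M] = 0.85X.
K_c = [Q] [M] / ([R]).
Setting equal to 0.2 and solving for X on (0,1) gives X = 0.381.

X = 0.381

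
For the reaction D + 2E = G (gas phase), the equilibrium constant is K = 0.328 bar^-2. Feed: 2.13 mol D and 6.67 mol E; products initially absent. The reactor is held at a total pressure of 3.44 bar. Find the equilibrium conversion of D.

Take 2.13 mol D as basis and let X be its fractional conversion, so ξ = 2.13X.
At extent ξ: n_D = 2.13 − 2.13X; n_E = 6.67 − 4.26X; n_G = 2.13X.
Summing: n_T = 8.8 − 4.26X.
y_i = n_i/n_T, p_i = y_i·P. K = p_G / (p_D p_E^2).
Setting this equal to 0.328 bar^-2 and taking the physical root (0 < X < 1) gives X = 0.624.

X = 0.624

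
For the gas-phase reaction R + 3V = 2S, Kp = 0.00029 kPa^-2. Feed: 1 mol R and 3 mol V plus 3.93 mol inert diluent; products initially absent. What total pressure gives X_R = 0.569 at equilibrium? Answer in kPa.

P = 470 kPa

Basis: 1 mol R initially; let X = conversion of R. Extent ξ = X.
Moles: n_R = 1 − X; n_V = 3 − 3X; n_S = 2X; n_I = 3.93 (inert).
n_T = Σnᵢ = 7.93 − 2X.
Kp = p_S^2 / (p_R p_V^3) with p_i = (n_i/n_T)·P.
At X = 0.569: the mole-fraction product g(X) = Π y_i^ν_i = 64.12. Since Kp = g(X)·P^{-2}, P = (g/Kp)^(1/2) = (64.12/0.00029)^(1/2) = 470 kPa.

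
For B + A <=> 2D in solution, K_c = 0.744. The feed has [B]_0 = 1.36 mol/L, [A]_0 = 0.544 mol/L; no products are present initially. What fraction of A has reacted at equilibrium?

X = 0.455

Let X = conversion of A; extent ξ = 0.544·X mol/L.
Concentrations: [B] = 1.36 − 0.544X; [A] = 0.544 − 0.544X; [D] = 1.09X.
K_c = [D]^2 / ([B] [A]).
Equating to 0.744: the physical root is X = 0.455.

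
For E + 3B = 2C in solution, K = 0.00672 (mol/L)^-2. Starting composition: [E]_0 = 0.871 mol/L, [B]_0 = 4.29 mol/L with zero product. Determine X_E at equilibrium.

Let X = conversion of E; extent ξ = 0.871·X mol/L.
Concentrations: [E] = 0.871 − 0.871X; [B] = 4.29 − 2.61X; [C] = 1.74X.
K = [C]^2 / ([E] [B]^3).
Equating to 0.00672 (mol/L)^-2: the physical root is X = 0.259.

X = 0.259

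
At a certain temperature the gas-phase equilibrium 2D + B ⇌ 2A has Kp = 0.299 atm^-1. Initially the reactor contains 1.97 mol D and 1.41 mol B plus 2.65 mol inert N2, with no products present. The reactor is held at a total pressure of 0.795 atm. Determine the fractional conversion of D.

X = 0.183

Let X = conversion of D (basis 1.97 mol D); extent of reaction ξ = 0.985X.
Mole table: n_D = 1.97 − 1.97X; n_B = 1.41 − 0.985X; n_A = 1.97X; n_I = 2.65 (inert).
n_T = Σnᵢ = 6.03 − 0.985X.
Mole fractions y_i = n_i/n_T; Kp = p_A^2 / (p_D^2 p_B) with p_i = y_i·P.
Equating to 0.299 atm^-1 and solving on 0 < X < 1: X = 0.183.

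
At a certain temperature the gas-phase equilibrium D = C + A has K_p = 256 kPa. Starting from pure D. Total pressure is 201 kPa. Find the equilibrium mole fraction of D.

Let X = conversion of D (basis 1 mol D); extent of reaction ξ = X.
Mole table: n_D = 1 − X; n_C = X; n_A = X.
Summing: n_T = 1 + X.
With p_i = (n_i/n_T)P, K_p = p_C p_A / (p_D).
Setting this equal to 256 kPa and taking the physical root (0 < X < 1) gives X = 0.748.
Then n_D = 0.252, n_T = 1.75, so y_D = 0.144.

y_D = 0.144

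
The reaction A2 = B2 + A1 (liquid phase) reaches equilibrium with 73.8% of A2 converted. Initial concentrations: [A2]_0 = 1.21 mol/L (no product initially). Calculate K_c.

Let X = conversion of A2.
Concentrations: [A2] = 1.21 − 1.21X; [B2] = 1.21X; [A1] = 1.21X.
At X = 0.738: [A2] = 0.317, [B2] = 0.893, [A1] = 0.893.
K_c = [B2] [A1] / ([A2]) = 2.52 mol/L.

K_c = 2.52 mol/L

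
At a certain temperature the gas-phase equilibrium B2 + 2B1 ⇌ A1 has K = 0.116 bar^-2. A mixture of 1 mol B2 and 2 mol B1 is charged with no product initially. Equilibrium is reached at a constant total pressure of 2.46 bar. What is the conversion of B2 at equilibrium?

X = 0.209

Basis: 1 mol B2 initially; let X = conversion of B2. Extent ξ = X.
Mole table: n_B2 = 1 − X; n_B1 = 2 − 2X; n_A1 = X.
Total moles n_T = 3 − 2X.
y_i = n_i/n_T, p_i = y_i·P. K = p_A1 / (p_B2 p_B1^2).
This yields a degree-3 equation in X; solving on (0,1), X = 0.209.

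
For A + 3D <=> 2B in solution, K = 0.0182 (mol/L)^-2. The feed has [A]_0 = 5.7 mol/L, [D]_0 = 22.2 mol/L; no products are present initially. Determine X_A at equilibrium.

X = 0.640

Let X = conversion of A; extent ξ = 5.7·X mol/L.
Concentrations: [A] = 5.7 − 5.7X; [D] = 22.2 − 17.1X; [B] = 11.4X.
K = [B]^2 / ([A] [D]^3).
Setting equal to 0.0182 and solving for X on (0,1) gives X = 0.640.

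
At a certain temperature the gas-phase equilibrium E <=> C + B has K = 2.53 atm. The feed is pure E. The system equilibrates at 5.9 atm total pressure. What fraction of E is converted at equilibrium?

X = 0.548

Take 1 mol E as basis and let X be its fractional conversion, so ξ = X.
Moles: n_E = 1 − X; n_C = X; n_B = X.
Summing: n_T = 1 + X.
With p_i = (n_i/n_T)P, K = p_C p_B / (p_E).
Setting this equal to 2.53 atm and taking the physical root (0 < X < 1) gives X = 0.548.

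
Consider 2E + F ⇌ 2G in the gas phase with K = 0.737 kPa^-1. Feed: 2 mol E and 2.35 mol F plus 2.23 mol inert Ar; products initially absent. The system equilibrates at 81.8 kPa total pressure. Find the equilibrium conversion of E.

X = 0.801

Basis: 2 mol E initially; let X = conversion of E. Extent ξ = X.
Species balance: n_E = 2 − 2X; n_F = 2.35 − X; n_G = 2X; n_I = 2.23 (inert).
Summing: n_T = 6.58 − X.
Mole fractions y_i = n_i/n_T; K = p_G^2 / (p_E^2 p_F) with p_i = y_i·P.
Setting this equal to 0.737 kPa^-1 and taking the physical root (0 < X < 1) gives X = 0.801.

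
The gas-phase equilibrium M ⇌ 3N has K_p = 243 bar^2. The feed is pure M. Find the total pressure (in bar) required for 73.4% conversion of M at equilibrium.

P = 6.07 bar

Take 1 mol M as basis and let X be its fractional conversion, so ξ = X.
Species balance: n_M = 1 − X; n_N = 3X.
Summing: n_T = 1 + 2X.
K_p = p_N^3 / (p_M) with p_i = (n_i/n_T)·P.
At X = 0.734: the mole-fraction product g(X) = Π y_i^ν_i = 6.59. Since K_p = g(X)·P^{2}, P = (K_p/g)^(1/2) = (243/6.59)^(1/2) = 6.07 bar.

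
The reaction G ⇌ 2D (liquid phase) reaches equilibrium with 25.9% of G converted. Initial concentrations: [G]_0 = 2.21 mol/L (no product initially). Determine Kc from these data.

Kc = 0.8 mol/L

Let X = conversion of G.
Concentrations: [G] = 2.21 − 2.21X; [D] = 4.42X.
At X = 0.259: [G] = 1.64, [D] = 1.14.
Kc = [D]^2 / ([G]) = 0.8 mol/L.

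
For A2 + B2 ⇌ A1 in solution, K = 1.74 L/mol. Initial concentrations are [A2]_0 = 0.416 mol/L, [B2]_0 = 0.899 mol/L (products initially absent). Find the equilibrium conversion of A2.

Let X = conversion of A2; extent ξ = 0.416·X mol/L.
Concentrations: [A2] = 0.416 − 0.416X; [B2] = 0.899 − 0.416X; [A1] = 0.416X.
K = [A1] / ([A2] [B2]).
Equating to 1.74 L/mol: the physical root is X = 0.540.

X = 0.540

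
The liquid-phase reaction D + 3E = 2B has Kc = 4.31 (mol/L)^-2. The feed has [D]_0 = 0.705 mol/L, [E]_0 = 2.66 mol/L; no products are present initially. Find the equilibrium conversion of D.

Let X = conversion of D; extent ξ = 0.705·X mol/L.
Concentrations: [D] = 0.705 − 0.705X; [E] = 2.66 − 2.11X; [B] = 1.41X.
Kc = [B]^2 / ([D] [E]^3).
Equating to 4.31 (mol/L)^-2: the physical root is X = 0.736.

X = 0.736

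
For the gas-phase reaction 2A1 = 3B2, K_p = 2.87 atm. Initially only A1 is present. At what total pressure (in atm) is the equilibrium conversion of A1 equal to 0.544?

Let X = conversion of A1 (basis 1 mol A1); extent of reaction ξ = 0.5X.
Moles: n_A1 = 1 − X; n_B2 = 1.5X.
n_T = Σnᵢ = 1 + 0.5X.
K_p = p_B2^3 / (p_A1^2) with p_i = (n_i/n_T)·P.
At X = 0.544: the mole-fraction product g(X) = Π y_i^ν_i = 2.054. Since K_p = g(X)·P^{1}, P = (K_p/g)^(1/1) = (2.87/2.054)^(1/1) = 1.4 atm.

P = 1.4 atm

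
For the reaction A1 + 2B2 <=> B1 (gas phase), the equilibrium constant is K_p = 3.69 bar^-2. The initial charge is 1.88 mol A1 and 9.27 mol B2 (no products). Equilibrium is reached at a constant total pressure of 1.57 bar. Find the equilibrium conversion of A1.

X = 0.842

Take 1.88 mol A1 as basis and let X be its fractional conversion, so ξ = 1.88X.
Species balance: n_A1 = 1.88 − 1.88X; n_B2 = 9.27 − 3.76X; n_B1 = 1.88X.
Summing: n_T = 11.1 − 3.76X.
Mole fractions y_i = n_i/n_T; K_p = p_B1 / (p_A1 p_B2^2) with p_i = y_i·P.
This yields a degree-3 equation in X; solving on (0,1), X = 0.842.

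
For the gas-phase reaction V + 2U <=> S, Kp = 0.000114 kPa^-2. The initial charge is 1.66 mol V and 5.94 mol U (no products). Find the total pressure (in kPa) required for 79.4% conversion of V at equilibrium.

Take 1.66 mol V as basis and let X be its fractional conversion, so ξ = 1.66X.
Mole table: n_V = 1.66 − 1.66X; n_U = 5.94 − 3.32X; n_S = 1.66X.
Summing: n_T = 7.6 − 3.32X.
Kp = p_S / (p_V p_U^2) with p_i = (n_i/n_T)·P.
At X = 0.794: the mole-fraction product g(X) = Π y_i^ν_i = 8.7. Since Kp = g(X)·P^{-2}, P = (g/Kp)^(1/2) = (8.7/0.000114)^(1/2) = 276 kPa.

P = 276 kPa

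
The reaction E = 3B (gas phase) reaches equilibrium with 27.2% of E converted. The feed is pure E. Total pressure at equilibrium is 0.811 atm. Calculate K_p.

K_p = 0.206 atm^2

Let X = conversion of E (basis 1 mol E); extent of reaction ξ = X.
At extent ξ: n_E = 1 − X; n_B = 3X.
Total moles n_T = 1 + 2X.
At X = 0.272: n_E = 0.728, n_B = 0.816, n_T = 1.54.
p_i = (n_i/n_T)·P. K_p = p_B^3 / (p_E) = 0.206 atm^2.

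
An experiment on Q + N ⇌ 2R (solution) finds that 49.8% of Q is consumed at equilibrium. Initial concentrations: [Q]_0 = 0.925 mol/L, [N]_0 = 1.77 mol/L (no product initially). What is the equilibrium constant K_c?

K_c = 1.4

Let X = conversion of Q.
Concentrations: [Q] = 0.925 − 0.925X; [N] = 1.77 − 0.925X; [R] = 1.85X.
At X = 0.498: [Q] = 0.464, [N] = 1.31, [R] = 0.921.
K_c = [R]^2 / ([Q] [N]) = 1.4.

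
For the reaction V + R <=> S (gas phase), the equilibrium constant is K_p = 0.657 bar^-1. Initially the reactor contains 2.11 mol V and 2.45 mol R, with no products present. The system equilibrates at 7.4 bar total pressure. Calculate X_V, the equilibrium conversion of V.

Take 2.11 mol V as basis and let X be its fractional conversion, so ξ = 2.11X.
Mole table: n_V = 2.11 − 2.11X; n_R = 2.45 − 2.11X; n_S = 2.11X.
Summing: n_T = 4.56 − 2.11X.
With p_i = (n_i/n_T)P, K_p = p_S / (p_V p_R).
This yields a degree-2 equation in X; solving on (0,1), X = 0.628.

X = 0.628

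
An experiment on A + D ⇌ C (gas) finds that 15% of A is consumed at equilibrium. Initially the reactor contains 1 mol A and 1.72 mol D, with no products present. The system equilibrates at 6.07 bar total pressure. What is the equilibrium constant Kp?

Kp = 0.0476 bar^-1

Take 1 mol A as basis and let X be its fractional conversion, so ξ = X.
Moles: n_A = 1 − X; n_D = 1.72 − X; n_C = X.
Total moles n_T = 2.72 − X.
At X = 0.15: n_A = 0.85, n_D = 1.57, n_C = 0.15, n_T = 2.57.
p_i = (n_i/n_T)·P. Kp = p_C / (p_A p_D) = 0.0476 bar^-1.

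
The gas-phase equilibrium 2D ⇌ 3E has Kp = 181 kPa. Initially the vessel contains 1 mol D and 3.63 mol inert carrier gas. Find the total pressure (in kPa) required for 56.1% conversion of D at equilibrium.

Basis: 1 mol D initially; let X = conversion of D. Extent ξ = 0.5X.
Species balance: n_D = 1 − X; n_E = 1.5X; n_I = 3.63 (inert).
n_T = Σnᵢ = 4.63 + 0.5X.
Kp = p_E^3 / (p_D^2) with p_i = (n_i/n_T)·P.
At X = 0.561: the mole-fraction product g(X) = Π y_i^ν_i = 0.6297. Since Kp = g(X)·P^{1}, P = (Kp/g)^(1/1) = (181/0.6297)^(1/1) = 287 kPa.

P = 287 kPa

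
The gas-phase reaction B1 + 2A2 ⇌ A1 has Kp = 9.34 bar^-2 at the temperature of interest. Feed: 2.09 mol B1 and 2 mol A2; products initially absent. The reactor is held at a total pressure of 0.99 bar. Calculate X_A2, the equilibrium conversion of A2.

X = 0.686

Basis: 2 mol A2 initially; let X = conversion of A2. Extent ξ = X.
Mole table: n_B1 = 2.09 − X; n_A2 = 2 − 2X; n_A1 = X.
Summing: n_T = 4.09 − 2X.
With p_i = (n_i/n_T)P, Kp = p_A1 / (p_B1 p_A2^2).
Setting this equal to 9.34 bar^-2 and taking the physical root (0 < X < 1) gives X = 0.686.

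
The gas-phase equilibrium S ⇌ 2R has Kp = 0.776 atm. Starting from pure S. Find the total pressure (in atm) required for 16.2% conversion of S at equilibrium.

Let X = conversion of S (basis 1 mol S); extent of reaction ξ = X.
Moles: n_S = 1 − X; n_R = 2X.
n_T = Σnᵢ = 1 + X.
Kp = p_R^2 / (p_S) with p_i = (n_i/n_T)·P.
At X = 0.162: the mole-fraction product g(X) = Π y_i^ν_i = 0.1078. Since Kp = g(X)·P^{1}, P = (Kp/g)^(1/1) = (0.776/0.1078)^(1/1) = 7.2 atm.

P = 7.2 atm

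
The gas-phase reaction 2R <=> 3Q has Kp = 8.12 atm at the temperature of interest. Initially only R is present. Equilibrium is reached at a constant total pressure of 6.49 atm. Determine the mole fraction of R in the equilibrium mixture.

Basis: 1 mol R initially; let X = conversion of R. Extent ξ = 0.5X.
Moles: n_R = 1 − X; n_Q = 1.5X.
Total moles n_T = 1 + 0.5X.
Mole fractions y_i = n_i/n_T; Kp = p_Q^3 / (p_R^2) with p_i = y_i·P.
Equating to 8.12 atm and solving on 0 < X < 1: X = 0.492.
Then n_R = 0.508, n_T = 1.25, so y_R = 0.408.

y_R = 0.408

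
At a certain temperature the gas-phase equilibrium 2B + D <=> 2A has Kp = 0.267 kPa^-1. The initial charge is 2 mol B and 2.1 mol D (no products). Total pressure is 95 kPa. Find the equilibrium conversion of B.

Let X = conversion of B (basis 2 mol B); extent of reaction ξ = X.
Species balance: n_B = 2 − 2X; n_D = 2.1 − X; n_A = 2X.
Total moles n_T = 4.1 − X.
With p_i = (n_i/n_T)P, Kp = p_A^2 / (p_B^2 p_D).
This yields a degree-3 equation in X; solving on (0,1), X = 0.761.

X = 0.761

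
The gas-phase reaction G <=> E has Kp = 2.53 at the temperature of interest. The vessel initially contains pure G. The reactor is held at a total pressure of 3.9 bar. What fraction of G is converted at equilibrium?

X = 0.717

Basis: 1 mol G initially; let X = conversion of G. Extent ξ = X.
Moles: n_G = 1 − X; n_E = X.
Total moles n_T = 1 (Δν = 0, constant).
With p_i = (n_i/n_T)P, Kp = p_E / (p_G).
This yields a degree-1 equation in X; solving on (0,1), X = 0.717.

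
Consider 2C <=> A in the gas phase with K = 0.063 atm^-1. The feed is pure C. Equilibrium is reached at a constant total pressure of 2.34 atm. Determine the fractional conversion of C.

X = 0.207

Let X = conversion of C (basis 1 mol C); extent of reaction ξ = 0.5X.
At extent ξ: n_C = 1 − X; n_A = 0.5X.
Summing: n_T = 1 − 0.5X.
y_i = n_i/n_T, p_i = y_i·P. K = p_A / (p_C^2).
This yields a degree-2 equation in X; solving on (0,1), X = 0.207.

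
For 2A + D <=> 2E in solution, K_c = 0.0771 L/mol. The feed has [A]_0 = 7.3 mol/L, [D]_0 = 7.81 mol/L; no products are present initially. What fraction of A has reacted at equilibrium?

Let X = conversion of A; extent ξ = 7.3X/2 mol/L.
Concentrations: [A] = 7.3 − 7.3X; [D] = 7.81 − 3.65X; [E] = 7.3X.
K_c = [E]^2 / ([A]^2 [D]).
Solving K_c = 0.0771 for X ∈ (0,1): X = 0.411.

X = 0.411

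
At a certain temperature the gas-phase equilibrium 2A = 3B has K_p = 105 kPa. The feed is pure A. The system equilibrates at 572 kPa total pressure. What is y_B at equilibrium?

y_B = 0.403

Let X = conversion of A (basis 1 mol A); extent of reaction ξ = 0.5X.
Moles: n_A = 1 − X; n_B = 1.5X.
n_T = Σnᵢ = 1 + 0.5X.
Mole fractions y_i = n_i/n_T; K_p = p_B^3 / (p_A^2) with p_i = y_i·P.
Substituting and setting equal to 105 kPa gives a polynomial in X; the root in (0,1) is X = 0.310.
Then n_B = 0.465, n_T = 1.16, so y_B = 0.403.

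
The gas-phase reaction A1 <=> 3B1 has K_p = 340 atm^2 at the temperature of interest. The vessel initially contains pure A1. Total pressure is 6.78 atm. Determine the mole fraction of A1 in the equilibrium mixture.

Basis: 1 mol A1 initially; let X = conversion of A1. Extent ξ = X.
Moles: n_A1 = 1 − X; n_B1 = 3X.
n_T = Σnᵢ = 1 + 2X.
With p_i = (n_i/n_T)P, K_p = p_B1^3 / (p_A1).
Equating to 340 atm^2 and solving on 0 < X < 1: X = 0.752.
Then n_A1 = 0.248, n_T = 2.5, so y_A1 = 0.099.

y_A1 = 0.099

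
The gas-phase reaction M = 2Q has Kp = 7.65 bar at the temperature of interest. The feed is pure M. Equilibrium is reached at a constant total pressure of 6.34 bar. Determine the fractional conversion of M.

Let X = conversion of M (basis 1 mol M); extent of reaction ξ = X.
At extent ξ: n_M = 1 − X; n_Q = 2X.
n_T = Σnᵢ = 1 + X.
y_i = n_i/n_T, p_i = y_i·P. Kp = p_Q^2 / (p_M).
Setting this equal to 7.65 bar and taking the physical root (0 < X < 1) gives X = 0.481.

X = 0.481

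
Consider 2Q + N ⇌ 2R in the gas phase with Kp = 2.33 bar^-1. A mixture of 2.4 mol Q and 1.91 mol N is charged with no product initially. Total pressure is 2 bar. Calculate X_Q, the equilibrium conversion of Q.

Take 2.4 mol Q as basis and let X be its fractional conversion, so ξ = 1.2X.
Mole table: n_Q = 2.4 − 2.4X; n_N = 1.91 − 1.2X; n_R = 2.4X.
Total moles n_T = 4.31 − 1.2X.
y_i = n_i/n_T, p_i = y_i·P. Kp = p_R^2 / (p_Q^2 p_N).
Setting this equal to 2.33 bar^-1 and taking the physical root (0 < X < 1) gives X = 0.558.

X = 0.558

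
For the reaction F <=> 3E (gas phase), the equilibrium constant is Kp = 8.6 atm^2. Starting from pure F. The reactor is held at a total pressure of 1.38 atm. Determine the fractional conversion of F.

X = 0.671

Let X = conversion of F (basis 1 mol F); extent of reaction ξ = X.
Species balance: n_F = 1 − X; n_E = 3X.
n_T = Σnᵢ = 1 + 2X.
With p_i = (n_i/n_T)P, Kp = p_E^3 / (p_F).
Setting this equal to 8.6 atm^2 and taking the physical root (0 < X < 1) gives X = 0.671.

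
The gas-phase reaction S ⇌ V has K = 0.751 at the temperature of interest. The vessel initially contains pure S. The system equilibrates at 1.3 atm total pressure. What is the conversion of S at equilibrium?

Let X = conversion of S (basis 1 mol S); extent of reaction ξ = X.
Mole table: n_S = 1 − X; n_V = X.
Since Δν = 0, n_T = 1 throughout.
y_i = n_i/n_T, p_i = y_i·P. K = p_V / (p_S).
Equating to 0.751 and solving on 0 < X < 1: X = 0.429.

X = 0.429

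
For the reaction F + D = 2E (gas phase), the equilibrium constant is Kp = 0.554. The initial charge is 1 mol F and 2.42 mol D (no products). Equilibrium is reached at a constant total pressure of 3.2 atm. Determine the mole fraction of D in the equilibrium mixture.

y_D = 0.589

Let X = conversion of F (basis 1 mol F); extent of reaction ξ = X.
Mole table: n_F = 1 − X; n_D = 2.42 − X; n_E = 2X.
Since Δν = 0, n_T = 3.42 throughout.
y_i = n_i/n_T, p_i = y_i·P. Kp = p_E^2 / (p_F p_D).
Equating to 0.554 and solving on 0 < X < 1: X = 0.407.
Then n_D = 2.01, n_T = 3.42, so y_D = 0.589.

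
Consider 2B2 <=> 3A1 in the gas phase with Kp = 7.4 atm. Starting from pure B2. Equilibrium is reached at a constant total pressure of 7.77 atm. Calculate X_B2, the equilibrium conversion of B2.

X = 0.464

Basis: 1 mol B2 initially; let X = conversion of B2. Extent ξ = 0.5X.
At extent ξ: n_B2 = 1 − X; n_A1 = 1.5X.
Total moles n_T = 1 + 0.5X.
With p_i = (n_i/n_T)P, Kp = p_A1^3 / (p_B2^2).
Setting this equal to 7.4 atm and taking the physical root (0 < X < 1) gives X = 0.464.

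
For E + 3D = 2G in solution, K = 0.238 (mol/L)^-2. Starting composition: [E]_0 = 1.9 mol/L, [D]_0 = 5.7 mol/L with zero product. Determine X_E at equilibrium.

X = 0.531

Let X = conversion of E; extent ξ = 1.9·X mol/L.
Concentrations: [E] = 1.9 − 1.9X; [D] = 5.7 − 5.7X; [G] = 3.8X.
K = [G]^2 / ([E] [D]^3).
Equating to 0.238 (mol/L)^-2: the physical root is X = 0.531.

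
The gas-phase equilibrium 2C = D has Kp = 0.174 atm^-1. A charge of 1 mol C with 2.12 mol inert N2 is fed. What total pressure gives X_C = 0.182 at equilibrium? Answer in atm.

P = 2.37 atm

Let X = conversion of C (basis 1 mol C); extent of reaction ξ = 0.5X.
Species balance: n_C = 1 − X; n_D = 0.5X; n_I = 2.12 (inert).
n_T = Σnᵢ = 3.12 − 0.5X.
Kp = p_D / (p_C^2) with p_i = (n_i/n_T)·P.
At X = 0.182: the mole-fraction product g(X) = Π y_i^ν_i = 0.4119. Since Kp = g(X)·P^{-1}, P = (g/Kp)^(1/1) = (0.4119/0.174)^(1/1) = 2.37 atm.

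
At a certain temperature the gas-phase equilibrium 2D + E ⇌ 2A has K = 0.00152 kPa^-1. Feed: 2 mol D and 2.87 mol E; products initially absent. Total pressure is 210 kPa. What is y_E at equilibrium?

Let X = conversion of D (basis 2 mol D); extent of reaction ξ = X.
At extent ξ: n_D = 2 − 2X; n_E = 2.87 − X; n_A = 2X.
n_T = Σnᵢ = 4.87 − X.
With p_i = (n_i/n_T)P, K = p_A^2 / (p_D^2 p_E).
This yields a degree-3 equation in X; solving on (0,1), X = 0.298.
Then n_E = 2.57, n_T = 4.57, so y_E = 0.563.

y_E = 0.563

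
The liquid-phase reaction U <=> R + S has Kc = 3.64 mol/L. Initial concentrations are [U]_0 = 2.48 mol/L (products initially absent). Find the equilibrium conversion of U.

X = 0.683

Let X = conversion of U; extent ξ = 2.48·X mol/L.
Concentrations: [U] = 2.48 − 2.48X; [R] = 2.48X; [S] = 2.48X.
Kc = [R] [S] / ([U]).
Solving Kc = 3.64 for X ∈ (0,1): X = 0.683.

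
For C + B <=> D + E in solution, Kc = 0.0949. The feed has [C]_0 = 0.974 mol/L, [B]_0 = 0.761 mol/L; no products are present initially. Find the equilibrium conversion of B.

Let X = conversion of B; extent ξ = 0.761·X mol/L.
Concentrations: [C] = 0.974 − 0.761X; [B] = 0.761 − 0.761X; [D] = 0.761X; [E] = 0.761X.
Kc = [D] [E] / ([C] [B]).
Equating to 0.0949: the physical root is X = 0.266.

X = 0.266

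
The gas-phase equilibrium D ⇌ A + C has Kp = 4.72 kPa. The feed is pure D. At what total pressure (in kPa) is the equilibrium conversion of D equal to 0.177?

Let X = conversion of D (basis 1 mol D); extent of reaction ξ = X.
Species balance: n_D = 1 − X; n_A = X; n_C = X.
Total moles n_T = 1 + X.
Kp = p_A p_C / (p_D) with p_i = (n_i/n_T)·P.
At X = 0.177: the mole-fraction product g(X) = Π y_i^ν_i = 0.03234. Since Kp = g(X)·P^{1}, P = (Kp/g)^(1/1) = (4.72/0.03234)^(1/1) = 146 kPa.

P = 146 kPa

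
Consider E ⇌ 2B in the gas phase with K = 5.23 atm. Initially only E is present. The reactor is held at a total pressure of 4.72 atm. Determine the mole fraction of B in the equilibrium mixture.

y_B = 0.636

Basis: 1 mol E initially; let X = conversion of E. Extent ξ = X.
Moles: n_E = 1 − X; n_B = 2X.
n_T = Σnᵢ = 1 + X.
Mole fractions y_i = n_i/n_T; K = p_B^2 / (p_E) with p_i = y_i·P.
Substituting and setting equal to 5.23 atm gives a polynomial in X; the root in (0,1) is X = 0.466.
Then n_B = 0.931, n_T = 1.47, so y_B = 0.636.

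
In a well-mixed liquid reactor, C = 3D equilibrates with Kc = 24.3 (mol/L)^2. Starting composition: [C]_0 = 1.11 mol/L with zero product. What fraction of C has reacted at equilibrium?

X = 0.640

Let X = conversion of C; extent ξ = 1.11·X mol/L.
Concentrations: [C] = 1.11 − 1.11X; [D] = 3.33X.
Kc = [D]^3 / ([C]).
This equals 24.3 at X = 0.640 (the root in 0 < X < 1).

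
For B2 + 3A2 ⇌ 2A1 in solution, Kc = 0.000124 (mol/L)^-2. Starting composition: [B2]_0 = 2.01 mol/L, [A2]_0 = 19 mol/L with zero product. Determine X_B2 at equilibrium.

Let X = conversion of B2; extent ξ = 2.01·X mol/L.
Concentrations: [B2] = 2.01 − 2.01X; [A2] = 19 − 6.03X; [A1] = 4.02X.
Kc = [A1]^2 / ([B2] [A2]^3).
Solving Kc = 0.000124 for X ∈ (0,1): X = 0.249.

X = 0.249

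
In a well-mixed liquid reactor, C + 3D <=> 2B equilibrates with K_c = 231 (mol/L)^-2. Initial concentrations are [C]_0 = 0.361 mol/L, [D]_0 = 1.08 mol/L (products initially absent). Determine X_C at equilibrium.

Let X = conversion of C; extent ξ = 0.361·X mol/L.
Concentrations: [C] = 0.361 − 0.361X; [D] = 1.08 − 1.08X; [B] = 0.722X.
K_c = [B]^2 / ([C] [D]^3).
Equating to 231 (mol/L)^-2: the physical root is X = 0.766.

X = 0.766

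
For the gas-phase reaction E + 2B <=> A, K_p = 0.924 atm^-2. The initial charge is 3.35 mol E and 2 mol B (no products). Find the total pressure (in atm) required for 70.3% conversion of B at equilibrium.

P = 3.56 atm

Take 2 mol B as basis and let X be its fractional conversion, so ξ = X.
Mole table: n_E = 3.35 − X; n_B = 2 − 2X; n_A = X.
Total moles n_T = 5.35 − 2X.
K_p = p_A / (p_E p_B^2) with p_i = (n_i/n_T)·P.
At X = 0.703: the mole-fraction product g(X) = Π y_i^ν_i = 11.71. Since K_p = g(X)·P^{-2}, P = (g/K_p)^(1/2) = (11.71/0.924)^(1/2) = 3.56 atm.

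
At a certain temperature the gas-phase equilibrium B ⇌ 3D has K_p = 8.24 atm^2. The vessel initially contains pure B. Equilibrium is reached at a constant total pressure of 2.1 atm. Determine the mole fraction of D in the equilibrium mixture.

y_D = 0.763

Let X = conversion of B (basis 1 mol B); extent of reaction ξ = X.
Moles: n_B = 1 − X; n_D = 3X.
Total moles n_T = 1 + 2X.
Mole fractions y_i = n_i/n_T; K_p = p_D^3 / (p_B) with p_i = y_i·P.
Setting this equal to 8.24 atm^2 and taking the physical root (0 < X < 1) gives X = 0.517.
Then n_D = 1.55, n_T = 2.03, so y_D = 0.763.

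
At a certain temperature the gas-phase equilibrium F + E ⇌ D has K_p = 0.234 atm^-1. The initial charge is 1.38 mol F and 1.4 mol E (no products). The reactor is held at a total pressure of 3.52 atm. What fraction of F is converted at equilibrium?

Let X = conversion of F (basis 1.38 mol F); extent of reaction ξ = 1.38X.
Species balance: n_F = 1.38 − 1.38X; n_E = 1.4 − 1.38X; n_D = 1.38X.
Total moles n_T = 2.78 − 1.38X.
y_i = n_i/n_T, p_i = y_i·P. K_p = p_D / (p_F p_E).
Setting this equal to 0.234 atm^-1 and taking the physical root (0 < X < 1) gives X = 0.261.

X = 0.261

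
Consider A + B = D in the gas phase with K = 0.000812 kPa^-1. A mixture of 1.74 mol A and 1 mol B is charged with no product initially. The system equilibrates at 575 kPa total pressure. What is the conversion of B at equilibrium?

X = 0.220

Basis: 1 mol B initially; let X = conversion of B. Extent ξ = X.
Species balance: n_A = 1.74 − X; n_B = 1 − X; n_D = X.
Summing: n_T = 2.74 − X.
Mole fractions y_i = n_i/n_T; K = p_D / (p_A p_B) with p_i = y_i·P.
Setting this equal to 0.000812 kPa^-1 and taking the physical root (0 < X < 1) gives X = 0.220.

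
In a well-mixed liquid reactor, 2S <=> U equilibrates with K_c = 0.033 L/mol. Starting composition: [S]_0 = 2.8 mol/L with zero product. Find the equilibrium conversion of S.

Let X = conversion of S; extent ξ = 2.8X/2 mol/L.
Concentrations: [S] = 2.8 − 2.8X; [U] = 1.4X.
K_c = [U] / ([S]^2).
Setting equal to 0.033 and solving for X on (0,1) gives X = 0.137.

X = 0.137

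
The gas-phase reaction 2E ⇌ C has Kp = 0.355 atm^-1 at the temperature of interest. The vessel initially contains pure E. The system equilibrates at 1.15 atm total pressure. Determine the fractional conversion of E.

X = 0.384

Basis: 1 mol E initially; let X = conversion of E. Extent ξ = 0.5X.
Species balance: n_E = 1 − X; n_C = 0.5X.
Summing: n_T = 1 − 0.5X.
Mole fractions y_i = n_i/n_T; Kp = p_C / (p_E^2) with p_i = y_i·P.
Substituting and setting equal to 0.355 atm^-1 gives a polynomial in X; the root in (0,1) is X = 0.384.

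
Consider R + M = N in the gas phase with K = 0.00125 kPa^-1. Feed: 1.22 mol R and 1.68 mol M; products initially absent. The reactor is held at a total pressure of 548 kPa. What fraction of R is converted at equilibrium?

Let X = conversion of R (basis 1.22 mol R); extent of reaction ξ = 1.22X.
Species balance: n_R = 1.22 − 1.22X; n_M = 1.68 − 1.22X; n_N = 1.22X.
Total moles n_T = 2.9 − 1.22X.
y_i = n_i/n_T, p_i = y_i·P. K = p_N / (p_R p_M).
Substituting and setting equal to 0.00125 kPa^-1 gives a polynomial in X; the root in (0,1) is X = 0.265.

X = 0.265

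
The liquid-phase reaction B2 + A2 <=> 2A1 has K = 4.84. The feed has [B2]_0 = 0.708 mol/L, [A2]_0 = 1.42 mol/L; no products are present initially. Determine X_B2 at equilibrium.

Let X = conversion of B2; extent ξ = 0.708·X mol/L.
Concentrations: [B2] = 0.708 − 0.708X; [A2] = 1.42 − 0.708X; [A1] = 1.42X.
K = [A1]^2 / ([B2] [A2]).
Equating to 4.84: the physical root is X = 0.695.

X = 0.695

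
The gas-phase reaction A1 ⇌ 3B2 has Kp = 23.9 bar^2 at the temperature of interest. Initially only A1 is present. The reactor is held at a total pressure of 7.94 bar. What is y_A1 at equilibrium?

Take 1 mol A1 as basis and let X be its fractional conversion, so ξ = X.
Moles: n_A1 = 1 − X; n_B2 = 3X.
Total moles n_T = 1 + 2X.
Mole fractions y_i = n_i/n_T; Kp = p_B2^3 / (p_A1) with p_i = y_i·P.
Substituting and setting equal to 23.9 bar^2 gives a polynomial in X; the root in (0,1) is X = 0.292.
Then n_A1 = 0.708, n_T = 1.58, so y_A1 = 0.447.

y_A1 = 0.447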